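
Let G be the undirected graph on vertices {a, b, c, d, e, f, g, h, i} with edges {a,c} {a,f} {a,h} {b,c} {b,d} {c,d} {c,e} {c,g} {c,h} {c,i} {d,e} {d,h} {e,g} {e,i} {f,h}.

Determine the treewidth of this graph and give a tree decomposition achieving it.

Every bag has size at most 3, so the width is 3 − 1 = 2 and tw(G) ≤ 2. Conversely, {c, d, e} is a clique of size 3, and the vertices of any clique must share a bag in every tree decomposition; so some bag has ≥ 3 vertices and tw(G) ≥ 2. The upper and lower bounds meet at 2, so that is the treewidth.

Treewidth 2.
Bags: B1 = {c, d, e}  B2 = {c, d, h}  B3 = {c, e, i}  B4 = {a, c, h}  B5 = {b, c, d}  B6 = {a, f, h}  B7 = {c, e, g}
Tree: B1–B2, B1–B3, B2–B4, B2–B5, B4–B6, B3–B7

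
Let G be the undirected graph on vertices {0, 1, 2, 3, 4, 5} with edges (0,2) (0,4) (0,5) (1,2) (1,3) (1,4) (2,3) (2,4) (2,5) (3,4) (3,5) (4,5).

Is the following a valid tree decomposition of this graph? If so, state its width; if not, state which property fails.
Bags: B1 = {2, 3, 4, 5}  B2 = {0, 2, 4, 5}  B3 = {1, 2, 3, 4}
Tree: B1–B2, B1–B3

Every vertex of G appears in some bag (union = {0, 1, 2, 3, 4, 5}); every edge is covered by a bag; and for each vertex v the set of bags containing v is connected in the bag tree. The decomposition is therefore valid. The largest bag has 4 vertices, so the width is 3.

Yes; width 3.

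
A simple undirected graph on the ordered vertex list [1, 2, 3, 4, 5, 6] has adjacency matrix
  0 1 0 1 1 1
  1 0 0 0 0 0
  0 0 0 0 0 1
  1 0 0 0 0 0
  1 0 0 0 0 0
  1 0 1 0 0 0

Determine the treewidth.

1

A width-1 tree decomposition is:
Bags: B1 = {1, 4}  B2 = {1, 2}  B3 = {1, 6}  B4 = {1, 5}  B5 = {3, 6}
Tree: B1–B2, B1–B3, B2–B4, B3–B5
The largest bag has 2 vertices, giving width 1; this decomposition certifies tw(G) ≤ 1. Any graph with an edge has treewidth ≥ 1, and G has the edge 1–4. Combining the bounds, tw(G) = 1.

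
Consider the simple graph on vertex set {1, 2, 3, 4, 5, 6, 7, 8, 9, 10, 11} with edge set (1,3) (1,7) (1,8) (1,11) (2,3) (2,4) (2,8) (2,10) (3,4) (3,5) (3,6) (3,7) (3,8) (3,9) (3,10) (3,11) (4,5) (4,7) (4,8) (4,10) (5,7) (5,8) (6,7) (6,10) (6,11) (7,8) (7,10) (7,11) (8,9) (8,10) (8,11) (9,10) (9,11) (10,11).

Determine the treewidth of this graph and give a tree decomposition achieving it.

Treewidth 4.
One optimal decomposition is:
Bags: B1 = {3, 4, 7, 8, 10}  B2 = {3, 7, 8, 10, 11}  B3 = {3, 6, 7, 10, 11}  B4 = {1, 3, 7, 8, 11}  B5 = {2, 3, 4, 8, 10}  B6 = {3, 8, 9, 10, 11}  B7 = {3, 4, 5, 7, 8}
Tree: B1–B2, B2–B3, B2–B4, B1–B5, B2–B6, B1–B7

Every bag has size at most 5, so the width is 5 − 1 = 4 and tw(G) ≤ 4. Conversely, {3, 8, 9, 10, 11} is a clique of size 5, and the vertices of any clique must share a bag in every tree decomposition; so some bag has ≥ 5 vertices and tw(G) ≥ 4. Hence tw(G) = 4 exactly.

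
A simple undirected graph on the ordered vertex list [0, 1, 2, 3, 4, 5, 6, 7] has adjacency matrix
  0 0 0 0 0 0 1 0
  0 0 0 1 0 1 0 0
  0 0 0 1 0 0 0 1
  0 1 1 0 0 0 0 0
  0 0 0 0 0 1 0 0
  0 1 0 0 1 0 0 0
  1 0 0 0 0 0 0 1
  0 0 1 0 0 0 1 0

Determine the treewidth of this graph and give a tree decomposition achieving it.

Each bag holds 2 vertices, so the decomposition has width 1, which upper-bounds the treewidth. G has an edge, so its treewidth is at least 1. Hence tw(G) = 1 exactly.

Treewidth 1.
One optimal decomposition is:
Bags: B1 = {0, 6}  B2 = {6, 7}  B3 = {2, 7}  B4 = {2, 3}  B5 = {1, 3}  B6 = {1, 5}  B7 = {4, 5}
Tree: B1–B2, B2–B3, B3–B4, B4–B5, B5–B6, B6–B7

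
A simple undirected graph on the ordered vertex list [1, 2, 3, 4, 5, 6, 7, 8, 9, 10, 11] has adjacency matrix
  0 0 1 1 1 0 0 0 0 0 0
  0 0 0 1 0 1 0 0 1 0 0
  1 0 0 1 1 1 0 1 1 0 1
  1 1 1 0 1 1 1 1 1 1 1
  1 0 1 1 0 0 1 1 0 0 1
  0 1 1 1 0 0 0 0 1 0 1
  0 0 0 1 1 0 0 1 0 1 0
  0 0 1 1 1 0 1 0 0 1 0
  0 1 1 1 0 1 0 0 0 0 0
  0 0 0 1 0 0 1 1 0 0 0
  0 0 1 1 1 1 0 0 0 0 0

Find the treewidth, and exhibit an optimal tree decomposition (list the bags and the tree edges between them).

Treewidth 3.
Bags: B1 = {3, 4, 5, 11}  B2 = {3, 4, 5, 8}  B3 = {3, 4, 6, 11}  B4 = {3, 4, 6, 9}  B5 = {1, 3, 4, 5}  B6 = {2, 4, 6, 9}  B7 = {4, 5, 7, 8}  B8 = {4, 7, 8, 10}
Tree: B1–B2, B1–B3, B3–B4, B2–B5, B4–B6, B2–B7, B7–B8

The largest bag has 4 vertices, giving width 3; this decomposition certifies tw(G) ≤ 3. On the other hand G contains the 4-clique {4, 7, 8, 10}. A clique must lie in a single bag of any decomposition, so no decomposition can have width below 3. The upper and lower bounds meet at 3, so that is the treewidth.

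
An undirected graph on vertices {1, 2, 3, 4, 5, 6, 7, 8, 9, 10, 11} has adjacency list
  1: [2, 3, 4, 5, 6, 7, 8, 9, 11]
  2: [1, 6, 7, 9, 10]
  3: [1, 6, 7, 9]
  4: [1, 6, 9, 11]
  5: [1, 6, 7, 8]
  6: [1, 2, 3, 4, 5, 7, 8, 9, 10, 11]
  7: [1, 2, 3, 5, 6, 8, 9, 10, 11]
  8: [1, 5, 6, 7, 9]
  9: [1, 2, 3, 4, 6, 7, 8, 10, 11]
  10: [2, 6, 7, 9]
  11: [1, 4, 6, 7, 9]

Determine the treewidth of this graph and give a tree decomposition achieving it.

Treewidth 4.
One such decomposition:
Bags: B1 = {1, 6, 7, 9, 11}  B2 = {1, 2, 6, 7, 9}  B3 = {1, 6, 7, 8, 9}  B4 = {2, 6, 7, 9, 10}  B5 = {1, 3, 6, 7, 9}  B6 = {1, 5, 6, 7, 8}  B7 = {1, 4, 6, 9, 11}
Tree: B1–B2, B1–B3, B2–B4, B1–B5, B3–B6, B1–B7

Each bag holds 5 vertices, so the decomposition has width 4, which upper-bounds the treewidth. On the other hand G contains the 5-clique {1, 4, 6, 9, 11}. A clique must lie in a single bag of any decomposition, so no decomposition can have width below 4. Combining the bounds, tw(G) = 4.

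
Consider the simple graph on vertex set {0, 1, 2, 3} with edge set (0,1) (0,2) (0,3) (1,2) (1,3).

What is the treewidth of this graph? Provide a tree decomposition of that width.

Every bag has size at most 3, so the width is 3 − 1 = 2 and tw(G) ≤ 2. Conversely, {0, 1, 2} is a clique of size 3, and the vertices of any clique must share a bag in every tree decomposition; so some bag has ≥ 3 vertices and tw(G) ≥ 2. Therefore the treewidth is 2.

Treewidth 2.
One optimal decomposition is:
Bags: B1 = {0, 1, 2}  B2 = {0, 1, 3}
Tree: B1–B2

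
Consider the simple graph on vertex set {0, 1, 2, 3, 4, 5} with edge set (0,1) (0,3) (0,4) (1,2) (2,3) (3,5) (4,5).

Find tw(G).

A width-2 tree decomposition is:
Bags: B1 = {3, 4, 5}  B2 = {0, 3, 4}  B3 = {0, 2, 3}  B4 = {0, 1, 2}
Tree: B1–B2, B2–B3, B3–B4
The largest bag has 3 vertices, giving width 2; this decomposition certifies tw(G) ≤ 2. Since 5–4–0–3–5 is a cycle in G, G is not acyclic. Forests are exactly the graphs of treewidth ≤ 1, so tw(G) ≥ 2. Hence tw(G) = 2 exactly.

2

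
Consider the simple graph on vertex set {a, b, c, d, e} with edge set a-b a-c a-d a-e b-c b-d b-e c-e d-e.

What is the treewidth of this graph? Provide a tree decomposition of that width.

Treewidth 3.
One optimal decomposition is:
Bags: B1 = {a, b, d, e}  B2 = {a, b, c, e}
Tree: B1–B2

Every bag has size at most 4, so the width is 4 − 1 = 3 and tw(G) ≤ 3. Conversely, {a, b, d, e} is a clique of size 4, and the vertices of any clique must share a bag in every tree decomposition; so some bag has ≥ 4 vertices and tw(G) ≥ 3. Therefore the treewidth is 3.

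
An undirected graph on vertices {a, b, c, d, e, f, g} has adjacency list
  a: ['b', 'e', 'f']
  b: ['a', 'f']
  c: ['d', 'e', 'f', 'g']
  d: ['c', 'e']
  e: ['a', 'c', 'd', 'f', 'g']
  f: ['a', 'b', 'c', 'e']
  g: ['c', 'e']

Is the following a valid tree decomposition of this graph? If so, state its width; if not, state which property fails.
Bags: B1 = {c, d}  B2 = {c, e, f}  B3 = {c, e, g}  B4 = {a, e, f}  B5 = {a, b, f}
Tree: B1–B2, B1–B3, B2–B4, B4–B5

A tree decomposition must satisfy three properties: every vertex lies in some bag; for every edge, both endpoints lie together in some bag; and for every vertex, the bags containing it form a connected subtree. Here edge (e,d) lies in no bag, so the decomposition is invalid.

No — edge (e,d) lies in no bag.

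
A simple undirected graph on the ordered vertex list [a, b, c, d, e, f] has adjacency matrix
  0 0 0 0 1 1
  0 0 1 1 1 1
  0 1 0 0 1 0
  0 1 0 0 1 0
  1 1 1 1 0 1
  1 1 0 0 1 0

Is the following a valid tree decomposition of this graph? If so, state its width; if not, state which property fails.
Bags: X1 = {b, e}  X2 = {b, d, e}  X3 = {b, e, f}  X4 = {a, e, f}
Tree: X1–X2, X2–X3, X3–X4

No — vertex c appears in no bag.

A tree decomposition must satisfy three properties: every vertex lies in some bag; for every edge, both endpoints lie together in some bag; and for every vertex, the bags containing it form a connected subtree. Here vertex c appears in no bag, so the decomposition is invalid.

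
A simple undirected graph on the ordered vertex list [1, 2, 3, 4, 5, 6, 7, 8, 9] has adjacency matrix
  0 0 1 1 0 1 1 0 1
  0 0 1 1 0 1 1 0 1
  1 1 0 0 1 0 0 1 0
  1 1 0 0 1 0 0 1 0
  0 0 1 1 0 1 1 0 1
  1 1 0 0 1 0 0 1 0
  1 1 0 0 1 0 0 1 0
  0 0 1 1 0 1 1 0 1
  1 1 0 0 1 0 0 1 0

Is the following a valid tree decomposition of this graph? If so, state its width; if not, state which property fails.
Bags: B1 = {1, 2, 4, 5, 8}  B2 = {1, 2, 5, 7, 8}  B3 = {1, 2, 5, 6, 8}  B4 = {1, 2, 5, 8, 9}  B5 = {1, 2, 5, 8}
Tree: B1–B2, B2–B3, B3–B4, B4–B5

A tree decomposition must satisfy three properties: every vertex lies in some bag; for every edge, both endpoints lie together in some bag; and for every vertex, the bags containing it form a connected subtree. Here vertex 3 appears in no bag, so the decomposition is invalid.

No — vertex 3 appears in no bag.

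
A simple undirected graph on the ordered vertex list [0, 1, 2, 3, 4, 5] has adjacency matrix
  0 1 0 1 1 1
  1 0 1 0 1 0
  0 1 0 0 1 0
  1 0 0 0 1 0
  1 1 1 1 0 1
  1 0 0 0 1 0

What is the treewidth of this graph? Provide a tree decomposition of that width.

Treewidth 2.
One optimal decomposition is:
Bags: B1 = {0, 1, 4}  B2 = {0, 3, 4}  B3 = {0, 4, 5}  B4 = {1, 2, 4}
Tree: B1–B2, B1–B3, B1–B4

Every bag has size at most 3, so the width is 3 − 1 = 2 and tw(G) ≤ 2. On the other hand G contains the 3-clique {0, 1, 4}. A clique must lie in a single bag of any decomposition, so no decomposition can have width below 2. The upper and lower bounds meet at 2, so that is the treewidth.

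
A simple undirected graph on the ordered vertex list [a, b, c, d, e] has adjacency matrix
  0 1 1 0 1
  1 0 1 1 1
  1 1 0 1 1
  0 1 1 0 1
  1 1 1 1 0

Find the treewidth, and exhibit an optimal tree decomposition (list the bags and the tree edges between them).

Each bag holds 4 vertices, so the decomposition has width 3, which upper-bounds the treewidth. Conversely, {b, c, d, e} is a clique of size 4, and the vertices of any clique must share a bag in every tree decomposition; so some bag has ≥ 4 vertices and tw(G) ≥ 3. Hence tw(G) = 3 exactly.

Treewidth 3.
Bags: B1 = {a, b, c, e}  B2 = {b, c, d, e}
Tree: B1–B2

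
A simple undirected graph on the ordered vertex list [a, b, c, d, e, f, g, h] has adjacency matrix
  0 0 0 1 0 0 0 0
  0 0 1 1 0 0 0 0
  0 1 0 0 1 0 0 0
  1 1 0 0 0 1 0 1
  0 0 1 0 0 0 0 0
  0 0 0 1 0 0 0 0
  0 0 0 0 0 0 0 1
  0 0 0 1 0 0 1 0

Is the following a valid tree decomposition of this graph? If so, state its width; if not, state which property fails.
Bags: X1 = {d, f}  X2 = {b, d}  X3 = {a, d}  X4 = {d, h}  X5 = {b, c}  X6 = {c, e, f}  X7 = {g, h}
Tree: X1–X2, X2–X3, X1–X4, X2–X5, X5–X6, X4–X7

A tree decomposition must satisfy three properties: every vertex lies in some bag; for every edge, both endpoints lie together in some bag; and for every vertex, the bags containing it form a connected subtree. Here bags containing vertex f are not connected in the tree, so the decomposition is invalid.

No — bags containing vertex f are not connected in the tree.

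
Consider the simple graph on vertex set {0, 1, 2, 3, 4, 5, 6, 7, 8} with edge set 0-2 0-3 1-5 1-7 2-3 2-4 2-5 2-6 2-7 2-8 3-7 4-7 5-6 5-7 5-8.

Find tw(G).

2

A width-2 tree decomposition is:
Bags: B1 = {2, 5, 8}  B2 = {2, 5, 7}  B3 = {2, 5, 6}  B4 = {2, 3, 7}  B5 = {0, 2, 3}  B6 = {2, 4, 7}  B7 = {1, 5, 7}
Tree: B1–B2, B2–B3, B2–B4, B4–B5, B2–B6, B2–B7
Every bag has size at most 3, so the width is 3 − 1 = 2 and tw(G) ≤ 2. On the other hand G contains the 3-clique {1, 5, 7}. A clique must lie in a single bag of any decomposition, so no decomposition can have width below 2. Combining the bounds, tw(G) = 2.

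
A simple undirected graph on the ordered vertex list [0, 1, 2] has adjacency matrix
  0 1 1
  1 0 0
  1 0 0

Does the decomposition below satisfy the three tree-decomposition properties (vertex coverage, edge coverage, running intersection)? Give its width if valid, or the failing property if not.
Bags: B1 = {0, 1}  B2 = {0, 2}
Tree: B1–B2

Yes; width 1.

Every vertex of G appears in some bag (union = {0, 1, 2}); every edge is covered by a bag; and for each vertex v the set of bags containing v is connected in the bag tree. The decomposition is therefore valid. The largest bag has 2 vertices, so the width is 1.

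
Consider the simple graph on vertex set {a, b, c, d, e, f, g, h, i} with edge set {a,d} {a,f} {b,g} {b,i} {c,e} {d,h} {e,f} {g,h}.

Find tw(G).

1

A width-1 tree decomposition is:
Bags: B1 = {b, i}  B2 = {b, g}  B3 = {g, h}  B4 = {d, h}  B5 = {a, d}  B6 = {a, f}  B7 = {e, f}  B8 = {c, e}
Tree: B1–B2, B2–B3, B3–B4, B4–B5, B5–B6, B6–B7, B7–B8
Every bag has size at most 2, so the width is 2 − 1 = 1 and tw(G) ≤ 1. Since G has at least one edge (e.g. i–b), it is not an edgeless graph, so tw(G) ≥ 1. Hence tw(G) = 1 exactly.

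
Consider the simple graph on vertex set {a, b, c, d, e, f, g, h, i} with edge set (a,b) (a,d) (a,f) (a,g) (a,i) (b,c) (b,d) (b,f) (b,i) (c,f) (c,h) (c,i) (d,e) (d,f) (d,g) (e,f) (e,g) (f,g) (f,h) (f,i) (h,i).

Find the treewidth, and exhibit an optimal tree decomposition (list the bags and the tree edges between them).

Treewidth 3.
Bags: B1 = {a, b, f, i}  B2 = {a, b, d, f}  B3 = {b, c, f, i}  B4 = {a, d, f, g}  B5 = {c, f, h, i}  B6 = {d, e, f, g}
Tree: B1–B2, B1–B3, B2–B4, B3–B5, B4–B6

Every bag has size at most 4, so the width is 4 − 1 = 3 and tw(G) ≤ 3. For the lower bound, the 4 vertices {d, e, f, g} are pairwise adjacent, and any tree decomposition puts a clique entirely inside one bag — forcing width ≥ 3. Therefore the treewidth is 3.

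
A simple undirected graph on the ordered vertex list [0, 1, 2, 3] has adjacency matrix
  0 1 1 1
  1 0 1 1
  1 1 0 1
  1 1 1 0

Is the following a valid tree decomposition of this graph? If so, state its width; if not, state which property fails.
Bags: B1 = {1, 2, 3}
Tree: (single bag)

No — vertex 0 appears in no bag.

A tree decomposition must satisfy three properties: every vertex lies in some bag; for every edge, both endpoints lie together in some bag; and for every vertex, the bags containing it form a connected subtree. Here vertex 0 appears in no bag, so the decomposition is invalid.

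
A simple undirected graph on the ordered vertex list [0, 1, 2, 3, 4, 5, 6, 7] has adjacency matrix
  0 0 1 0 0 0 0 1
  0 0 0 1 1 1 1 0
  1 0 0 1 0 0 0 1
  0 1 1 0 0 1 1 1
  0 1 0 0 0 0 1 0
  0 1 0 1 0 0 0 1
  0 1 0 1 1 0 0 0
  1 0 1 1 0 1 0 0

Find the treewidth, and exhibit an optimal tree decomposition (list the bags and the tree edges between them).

Treewidth 2.
One optimal decomposition is:
Bags: B1 = {3, 5, 7}  B2 = {2, 3, 7}  B3 = {1, 3, 5}  B4 = {1, 3, 6}  B5 = {0, 2, 7}  B6 = {1, 4, 6}
Tree: B1–B2, B1–B3, B3–B4, B2–B5, B4–B6

The largest bag has 3 vertices, giving width 2; this decomposition certifies tw(G) ≤ 2. On the other hand G contains the 3-clique {0, 2, 7}. A clique must lie in a single bag of any decomposition, so no decomposition can have width below 2. Therefore the treewidth is 2.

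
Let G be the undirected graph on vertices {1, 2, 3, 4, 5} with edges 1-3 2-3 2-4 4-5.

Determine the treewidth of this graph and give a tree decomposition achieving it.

Treewidth 1.
Bags: B1 = {4, 5}  B2 = {2, 4}  B3 = {2, 3}  B4 = {1, 3}
Tree: B1–B2, B2–B3, B3–B4

The largest bag has 2 vertices, giving width 1; this decomposition certifies tw(G) ≤ 1. Any graph with an edge has treewidth ≥ 1, and G has the edge 5–4. Combining the bounds, tw(G) = 1.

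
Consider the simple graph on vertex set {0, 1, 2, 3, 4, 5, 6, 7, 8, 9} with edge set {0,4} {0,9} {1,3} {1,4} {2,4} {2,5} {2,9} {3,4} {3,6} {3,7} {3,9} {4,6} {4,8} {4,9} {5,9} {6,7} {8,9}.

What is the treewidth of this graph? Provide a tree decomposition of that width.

The largest bag has 3 vertices, giving width 2; this decomposition certifies tw(G) ≤ 2. On the other hand G contains the 3-clique {1, 3, 4}. A clique must lie in a single bag of any decomposition, so no decomposition can have width below 2. The upper and lower bounds meet at 2, so that is the treewidth.

Treewidth 2.
One optimal decomposition is:
Bags: B1 = {3, 4, 9}  B2 = {1, 3, 4}  B3 = {4, 8, 9}  B4 = {0, 4, 9}  B5 = {3, 4, 6}  B6 = {2, 4, 9}  B7 = {3, 6, 7}  B8 = {2, 5, 9}
Tree: B1–B2, B1–B3, B3–B4, B1–B5, B4–B6, B5–B7, B6–B8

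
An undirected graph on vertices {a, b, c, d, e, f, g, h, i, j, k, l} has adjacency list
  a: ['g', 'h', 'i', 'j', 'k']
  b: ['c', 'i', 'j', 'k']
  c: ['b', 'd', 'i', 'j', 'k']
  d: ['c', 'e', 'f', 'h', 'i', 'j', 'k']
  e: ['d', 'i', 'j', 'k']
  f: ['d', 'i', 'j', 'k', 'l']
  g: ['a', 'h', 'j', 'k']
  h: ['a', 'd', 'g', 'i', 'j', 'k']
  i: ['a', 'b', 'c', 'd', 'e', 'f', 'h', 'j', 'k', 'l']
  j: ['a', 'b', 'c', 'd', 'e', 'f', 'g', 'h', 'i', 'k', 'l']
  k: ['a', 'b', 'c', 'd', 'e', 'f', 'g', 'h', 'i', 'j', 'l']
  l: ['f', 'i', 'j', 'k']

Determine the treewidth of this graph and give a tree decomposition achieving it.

Treewidth 4.
One optimal decomposition is:
Bags: B1 = {d, h, i, j, k}  B2 = {d, f, i, j, k}  B3 = {a, h, i, j, k}  B4 = {f, i, j, k, l}  B5 = {c, d, i, j, k}  B6 = {b, c, i, j, k}  B7 = {a, g, h, j, k}  B8 = {d, e, i, j, k}
Tree: B1–B2, B1–B3, B2–B4, B1–B5, B5–B6, B3–B7, B5–B8

Each bag holds 5 vertices, so the decomposition has width 4, which upper-bounds the treewidth. For the lower bound, the 5 vertices {a, g, h, j, k} are pairwise adjacent, and any tree decomposition puts a clique entirely inside one bag — forcing width ≥ 4. Combining the bounds, tw(G) = 4.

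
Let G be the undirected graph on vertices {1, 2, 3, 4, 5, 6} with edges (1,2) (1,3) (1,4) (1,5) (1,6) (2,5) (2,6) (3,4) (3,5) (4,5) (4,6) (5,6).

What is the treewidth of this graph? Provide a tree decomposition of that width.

The largest bag has 4 vertices, giving width 3; this decomposition certifies tw(G) ≤ 3. Conversely, {1, 2, 5, 6} is a clique of size 4, and the vertices of any clique must share a bag in every tree decomposition; so some bag has ≥ 4 vertices and tw(G) ≥ 3. Combining the bounds, tw(G) = 3.

Treewidth 3.
One optimal decomposition is:
Bags: B1 = {1, 3, 4, 5}  B2 = {1, 4, 5, 6}  B3 = {1, 2, 5, 6}
Tree: B1–B2, B2–B3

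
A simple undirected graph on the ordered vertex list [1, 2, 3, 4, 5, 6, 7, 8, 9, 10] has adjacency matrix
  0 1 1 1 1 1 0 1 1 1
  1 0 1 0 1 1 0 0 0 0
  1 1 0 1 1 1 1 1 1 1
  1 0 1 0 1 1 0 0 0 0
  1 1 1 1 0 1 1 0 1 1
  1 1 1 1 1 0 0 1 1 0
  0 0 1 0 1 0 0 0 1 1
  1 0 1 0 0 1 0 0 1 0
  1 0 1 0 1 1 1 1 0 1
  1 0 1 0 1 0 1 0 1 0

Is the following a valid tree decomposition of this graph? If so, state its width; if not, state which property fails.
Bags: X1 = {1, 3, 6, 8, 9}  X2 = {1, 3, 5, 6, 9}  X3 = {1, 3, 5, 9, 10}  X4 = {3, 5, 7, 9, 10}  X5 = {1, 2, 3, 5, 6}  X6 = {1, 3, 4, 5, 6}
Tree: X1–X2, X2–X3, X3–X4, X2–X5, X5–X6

Vertex coverage: the bags together contain {1, 2, 3, 4, 5, 6, 7, 8, 9, 10}, the full vertex set. Edge coverage: each edge of G has both endpoints in at least one bag. Running intersection: for every vertex, the bags containing it form a connected subtree. All three properties hold, so this is a valid tree decomposition of width max|bag| − 1 = 4, and hence tw(G) ≤ 4.

Yes; width 4.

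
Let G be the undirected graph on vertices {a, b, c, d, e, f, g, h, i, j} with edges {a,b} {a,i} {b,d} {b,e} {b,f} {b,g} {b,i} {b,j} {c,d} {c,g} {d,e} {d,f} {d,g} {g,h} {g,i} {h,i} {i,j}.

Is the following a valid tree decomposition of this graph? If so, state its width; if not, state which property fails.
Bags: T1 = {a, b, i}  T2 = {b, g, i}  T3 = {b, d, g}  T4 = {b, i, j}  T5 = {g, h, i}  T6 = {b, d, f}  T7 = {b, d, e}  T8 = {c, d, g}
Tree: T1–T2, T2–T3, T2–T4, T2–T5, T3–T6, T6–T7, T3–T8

Yes; width 2.

Checking the three conditions: (i) the bags cover all of {a, b, c, d, e, f, g, h, i, j}; (ii) for each edge, some bag contains both endpoints; (iii) the bags containing any fixed vertex form a subtree. All hold, so the decomposition is valid with width 3 − 1 = 2.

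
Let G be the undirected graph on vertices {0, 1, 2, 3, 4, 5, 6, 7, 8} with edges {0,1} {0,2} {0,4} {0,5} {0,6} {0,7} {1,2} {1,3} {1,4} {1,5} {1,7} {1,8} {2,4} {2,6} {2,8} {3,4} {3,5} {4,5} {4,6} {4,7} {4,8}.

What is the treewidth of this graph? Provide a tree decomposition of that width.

Every bag has size at most 4, so the width is 4 − 1 = 3 and tw(G) ≤ 3. For the lower bound, the 4 vertices {0, 1, 2, 4} are pairwise adjacent, and any tree decomposition puts a clique entirely inside one bag — forcing width ≥ 3. The upper and lower bounds meet at 3, so that is the treewidth.

Treewidth 3.
Bags: B1 = {0, 1, 4, 7}  B2 = {0, 1, 2, 4}  B3 = {1, 2, 4, 8}  B4 = {0, 1, 4, 5}  B5 = {1, 3, 4, 5}  B6 = {0, 2, 4, 6}
Tree: B1–B2, B2–B3, B1–B4, B4–B5, B2–B6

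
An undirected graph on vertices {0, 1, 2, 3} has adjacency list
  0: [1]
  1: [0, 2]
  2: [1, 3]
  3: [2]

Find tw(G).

A width-1 tree decomposition is:
Bags: B1 = {1, 2}  B2 = {2, 3}  B3 = {0, 1}
Tree: B1–B2, B1–B3
Each bag holds 2 vertices, so the decomposition has width 1, which upper-bounds the treewidth. G has an edge, so its treewidth is at least 1. The upper and lower bounds meet at 1, so that is the treewidth.

1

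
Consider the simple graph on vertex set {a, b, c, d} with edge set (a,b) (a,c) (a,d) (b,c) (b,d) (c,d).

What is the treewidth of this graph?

3

A width-3 tree decomposition is:
Bags: B1 = {a, b, c, d}
Tree: (single bag)
With just one bag of size 4, the width is 4 − 1 = 3, so tw(G) ≤ 3. Conversely, {a, b, c, d} is a clique of size 4, and the vertices of any clique must share a bag in every tree decomposition; so some bag has ≥ 4 vertices and tw(G) ≥ 3. Therefore the treewidth is 3.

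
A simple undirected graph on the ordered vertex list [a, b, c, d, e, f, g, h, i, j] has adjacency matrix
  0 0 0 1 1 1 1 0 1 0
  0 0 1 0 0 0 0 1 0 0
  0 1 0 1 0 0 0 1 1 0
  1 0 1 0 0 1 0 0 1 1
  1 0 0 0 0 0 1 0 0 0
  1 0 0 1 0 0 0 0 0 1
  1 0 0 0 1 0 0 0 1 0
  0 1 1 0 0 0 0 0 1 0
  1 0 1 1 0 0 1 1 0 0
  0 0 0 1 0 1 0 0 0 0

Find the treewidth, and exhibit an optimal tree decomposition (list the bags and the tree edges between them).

The largest bag has 3 vertices, giving width 2; this decomposition certifies tw(G) ≤ 2. Conversely, {c, d, i} is a clique of size 3, and the vertices of any clique must share a bag in every tree decomposition; so some bag has ≥ 3 vertices and tw(G) ≥ 2. The upper and lower bounds meet at 2, so that is the treewidth.

Treewidth 2.
One optimal decomposition is:
Bags: B1 = {a, d, i}  B2 = {c, d, i}  B3 = {c, h, i}  B4 = {a, g, i}  B5 = {b, c, h}  B6 = {a, e, g}  B7 = {a, d, f}  B8 = {d, f, j}
Tree: B1–B2, B2–B3, B1–B4, B3–B5, B4–B6, B1–B7, B7–B8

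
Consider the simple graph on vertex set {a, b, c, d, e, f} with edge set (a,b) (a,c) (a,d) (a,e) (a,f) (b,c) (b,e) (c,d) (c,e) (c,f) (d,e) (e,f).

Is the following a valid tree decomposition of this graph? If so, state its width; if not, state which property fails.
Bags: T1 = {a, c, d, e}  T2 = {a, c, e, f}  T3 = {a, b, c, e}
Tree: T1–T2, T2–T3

Yes; width 3.

Checking the three conditions: (i) the bags cover all of {a, b, c, d, e, f}; (ii) for each edge, some bag contains both endpoints; (iii) the bags containing any fixed vertex form a subtree. All hold, so the decomposition is valid with width 4 − 1 = 3.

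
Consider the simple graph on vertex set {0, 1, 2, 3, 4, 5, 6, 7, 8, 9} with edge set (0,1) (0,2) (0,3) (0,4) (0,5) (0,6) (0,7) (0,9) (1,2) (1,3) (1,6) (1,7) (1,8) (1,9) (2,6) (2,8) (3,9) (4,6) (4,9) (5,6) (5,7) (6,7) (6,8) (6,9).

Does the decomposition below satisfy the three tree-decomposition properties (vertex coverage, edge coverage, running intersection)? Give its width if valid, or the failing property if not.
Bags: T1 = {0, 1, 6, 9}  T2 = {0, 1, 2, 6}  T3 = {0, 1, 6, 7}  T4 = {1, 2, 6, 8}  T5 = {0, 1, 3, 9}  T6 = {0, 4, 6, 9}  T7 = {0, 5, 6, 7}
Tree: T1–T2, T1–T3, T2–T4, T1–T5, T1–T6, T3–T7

Checking the three conditions: (i) the bags cover all of {0, 1, 2, 3, 4, 5, 6, 7, 8, 9}; (ii) for each edge, some bag contains both endpoints; (iii) the bags containing any fixed vertex form a subtree. All hold, so the decomposition is valid with width 4 − 1 = 3.

Yes; width 3.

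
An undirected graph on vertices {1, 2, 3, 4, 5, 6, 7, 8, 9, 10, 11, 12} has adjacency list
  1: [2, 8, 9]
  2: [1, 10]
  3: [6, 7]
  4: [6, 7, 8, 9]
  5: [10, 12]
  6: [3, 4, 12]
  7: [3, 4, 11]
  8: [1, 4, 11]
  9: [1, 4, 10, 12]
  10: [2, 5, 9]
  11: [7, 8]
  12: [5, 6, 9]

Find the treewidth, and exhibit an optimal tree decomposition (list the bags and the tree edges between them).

Treewidth 3.
One optimal decomposition is:
Bags: B1 = {1, 2, 5, 10}  B2 = {1, 5, 9, 10}  B3 = {1, 5, 9, 12}  B4 = {1, 8, 9, 12}  B5 = {4, 8, 9, 12}  B6 = {4, 6, 8, 12}  B7 = {4, 6, 8, 11}  B8 = {4, 6, 7, 11}  B9 = {3, 6, 7, 11}
Tree: B1–B2, B2–B3, B3–B4, B4–B5, B5–B6, B6–B7, B7–B8, B8–B9

The largest bag has 4 vertices, giving width 3; this decomposition certifies tw(G) ≤ 3. For the lower bound: the 4 vertex sets {2,5,10}, {1}, {9}, {4,6,8,12} are disjoint, each induces a connected subgraph, and every pair is joined by at least one edge of G. Contracting each set to a single vertex therefore yields K_{4} as a minor, and since treewidth is minor-monotone, tw(G) ≥ tw(K_{4}) = 3. Combining the bounds, tw(G) = 3.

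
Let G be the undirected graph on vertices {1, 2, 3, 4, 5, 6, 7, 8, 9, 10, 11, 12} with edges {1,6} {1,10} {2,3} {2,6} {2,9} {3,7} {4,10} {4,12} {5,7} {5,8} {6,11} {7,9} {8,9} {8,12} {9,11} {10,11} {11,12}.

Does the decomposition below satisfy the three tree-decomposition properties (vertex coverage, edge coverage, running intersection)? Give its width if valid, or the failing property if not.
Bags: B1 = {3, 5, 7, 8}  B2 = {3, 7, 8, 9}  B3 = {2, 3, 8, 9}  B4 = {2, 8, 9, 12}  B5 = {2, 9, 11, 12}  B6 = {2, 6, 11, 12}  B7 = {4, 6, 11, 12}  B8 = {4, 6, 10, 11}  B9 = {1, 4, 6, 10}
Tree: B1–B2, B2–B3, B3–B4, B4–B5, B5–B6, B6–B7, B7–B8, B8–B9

Checking the three conditions: (i) the bags cover all of {1, 2, 3, 4, 5, 6, 7, 8, 9, 10, 11, 12}; (ii) for each edge, some bag contains both endpoints; (iii) the bags containing any fixed vertex form a subtree. All hold, so the decomposition is valid with width 4 − 1 = 3.

Yes; width 3.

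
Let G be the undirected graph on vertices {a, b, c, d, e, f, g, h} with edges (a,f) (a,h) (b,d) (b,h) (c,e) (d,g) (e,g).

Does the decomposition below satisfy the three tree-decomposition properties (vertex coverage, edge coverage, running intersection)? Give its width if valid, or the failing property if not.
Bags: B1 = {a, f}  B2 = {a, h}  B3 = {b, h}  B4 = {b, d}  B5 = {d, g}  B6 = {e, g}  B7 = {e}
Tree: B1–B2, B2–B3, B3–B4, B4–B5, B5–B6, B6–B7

A tree decomposition must satisfy three properties: every vertex lies in some bag; for every edge, both endpoints lie together in some bag; and for every vertex, the bags containing it form a connected subtree. Here vertex c appears in no bag, so the decomposition is invalid.

No — vertex c appears in no bag.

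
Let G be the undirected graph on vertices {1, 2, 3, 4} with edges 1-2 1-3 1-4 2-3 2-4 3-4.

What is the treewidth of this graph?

3

A width-3 tree decomposition is:
Bags: B1 = {1, 2, 3, 4}
Tree: (single bag)
A single bag containing all 4 vertices is trivially a valid decomposition of width 3. On the other hand G contains the 4-clique {1, 2, 3, 4}. A clique must lie in a single bag of any decomposition, so no decomposition can have width below 3. The upper and lower bounds meet at 3, so that is the treewidth.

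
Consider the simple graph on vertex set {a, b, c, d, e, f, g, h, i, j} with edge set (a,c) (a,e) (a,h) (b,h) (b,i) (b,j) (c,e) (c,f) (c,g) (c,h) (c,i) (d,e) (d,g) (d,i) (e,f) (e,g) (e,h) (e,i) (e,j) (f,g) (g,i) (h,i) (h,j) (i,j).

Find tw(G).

3

A width-3 tree decomposition is:
Bags: B1 = {a, c, e, h}  B2 = {c, e, h, i}  B3 = {e, h, i, j}  B4 = {c, e, g, i}  B5 = {d, e, g, i}  B6 = {b, h, i, j}  B7 = {c, e, f, g}
Tree: B1–B2, B2–B3, B2–B4, B4–B5, B3–B6, B4–B7
Every bag has size at most 4, so the width is 4 − 1 = 3 and tw(G) ≤ 3. For the lower bound, the 4 vertices {a, c, e, h} are pairwise adjacent, and any tree decomposition puts a clique entirely inside one bag — forcing width ≥ 3. Combining the bounds, tw(G) = 3.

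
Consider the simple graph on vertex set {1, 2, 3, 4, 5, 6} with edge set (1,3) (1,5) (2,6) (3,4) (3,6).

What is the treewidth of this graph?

A width-1 tree decomposition is:
Bags: B1 = {1, 3}  B2 = {3, 6}  B3 = {3, 4}  B4 = {1, 5}  B5 = {2, 6}
Tree: B1–B2, B1–B3, B1–B4, B2–B5
The largest bag has 2 vertices, giving width 1; this decomposition certifies tw(G) ≤ 1. G has an edge, so its treewidth is at least 1. Hence tw(G) = 1 exactly.

1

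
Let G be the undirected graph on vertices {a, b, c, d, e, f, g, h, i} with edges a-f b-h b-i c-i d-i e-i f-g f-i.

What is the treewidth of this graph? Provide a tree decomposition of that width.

Treewidth 1.
Bags: B1 = {f, i}  B2 = {f, g}  B3 = {c, i}  B4 = {b, i}  B5 = {e, i}  B6 = {a, f}  B7 = {b, h}  B8 = {d, i}
Tree: B1–B2, B1–B3, B3–B4, B4–B5, B1–B6, B4–B7, B1–B8

Each bag holds 2 vertices, so the decomposition has width 1, which upper-bounds the treewidth. Since G has at least one edge (e.g. i–f), it is not an edgeless graph, so tw(G) ≥ 1. Combining the bounds, tw(G) = 1.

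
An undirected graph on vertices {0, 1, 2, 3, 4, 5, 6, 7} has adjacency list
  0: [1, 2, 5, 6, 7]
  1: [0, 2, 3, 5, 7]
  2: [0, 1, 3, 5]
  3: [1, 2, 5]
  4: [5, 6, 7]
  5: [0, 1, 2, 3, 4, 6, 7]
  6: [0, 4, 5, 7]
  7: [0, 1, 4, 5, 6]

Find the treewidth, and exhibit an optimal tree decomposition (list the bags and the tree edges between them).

Treewidth 3.
Bags: B1 = {1, 2, 3, 5}  B2 = {0, 1, 2, 5}  B3 = {0, 1, 5, 7}  B4 = {0, 5, 6, 7}  B5 = {4, 5, 6, 7}
Tree: B1–B2, B2–B3, B3–B4, B4–B5

Each bag holds 4 vertices, so the decomposition has width 3, which upper-bounds the treewidth. On the other hand G contains the 4-clique {0, 1, 2, 5}. A clique must lie in a single bag of any decomposition, so no decomposition can have width below 3. Combining the bounds, tw(G) = 3.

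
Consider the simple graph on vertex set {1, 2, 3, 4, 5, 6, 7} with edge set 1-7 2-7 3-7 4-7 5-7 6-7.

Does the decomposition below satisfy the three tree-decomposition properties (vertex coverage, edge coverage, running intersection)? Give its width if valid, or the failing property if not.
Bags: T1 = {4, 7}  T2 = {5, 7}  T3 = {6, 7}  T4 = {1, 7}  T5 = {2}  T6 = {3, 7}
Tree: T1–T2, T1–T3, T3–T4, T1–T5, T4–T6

A tree decomposition must satisfy three properties: every vertex lies in some bag; for every edge, both endpoints lie together in some bag; and for every vertex, the bags containing it form a connected subtree. Here edge (7,2) lies in no bag, so the decomposition is invalid.

No — edge (7,2) lies in no bag.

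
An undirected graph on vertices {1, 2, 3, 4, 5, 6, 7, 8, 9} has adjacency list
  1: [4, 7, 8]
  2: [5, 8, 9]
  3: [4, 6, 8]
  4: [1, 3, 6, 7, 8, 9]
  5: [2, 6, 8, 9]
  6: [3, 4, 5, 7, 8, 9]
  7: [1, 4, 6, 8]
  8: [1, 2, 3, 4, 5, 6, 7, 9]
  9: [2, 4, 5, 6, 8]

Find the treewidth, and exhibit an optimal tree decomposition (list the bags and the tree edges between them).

The largest bag has 4 vertices, giving width 3; this decomposition certifies tw(G) ≤ 3. For the lower bound, the 4 vertices {2, 5, 8, 9} are pairwise adjacent, and any tree decomposition puts a clique entirely inside one bag — forcing width ≥ 3. Therefore the treewidth is 3.

Treewidth 3.
Bags: B1 = {4, 6, 7, 8}  B2 = {4, 6, 8, 9}  B3 = {1, 4, 7, 8}  B4 = {5, 6, 8, 9}  B5 = {3, 4, 6, 8}  B6 = {2, 5, 8, 9}
Tree: B1–B2, B1–B3, B2–B4, B2–B5, B4–B6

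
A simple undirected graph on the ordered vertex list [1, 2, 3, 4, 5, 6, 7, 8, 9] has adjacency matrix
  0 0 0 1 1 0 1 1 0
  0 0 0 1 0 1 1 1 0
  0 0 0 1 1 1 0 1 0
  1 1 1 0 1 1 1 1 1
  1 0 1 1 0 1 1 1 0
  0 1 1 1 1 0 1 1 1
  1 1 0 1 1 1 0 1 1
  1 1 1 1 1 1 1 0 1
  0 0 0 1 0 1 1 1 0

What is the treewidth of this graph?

A width-4 tree decomposition is:
Bags: B1 = {1, 4, 5, 7, 8}  B2 = {4, 5, 6, 7, 8}  B3 = {2, 4, 6, 7, 8}  B4 = {4, 6, 7, 8, 9}  B5 = {3, 4, 5, 6, 8}
Tree: B1–B2, B2–B3, B3–B4, B2–B5
Every bag has size at most 5, so the width is 5 − 1 = 4 and tw(G) ≤ 4. For the lower bound, the 5 vertices {1, 4, 5, 7, 8} are pairwise adjacent, and any tree decomposition puts a clique entirely inside one bag — forcing width ≥ 4. Hence tw(G) = 4 exactly.

4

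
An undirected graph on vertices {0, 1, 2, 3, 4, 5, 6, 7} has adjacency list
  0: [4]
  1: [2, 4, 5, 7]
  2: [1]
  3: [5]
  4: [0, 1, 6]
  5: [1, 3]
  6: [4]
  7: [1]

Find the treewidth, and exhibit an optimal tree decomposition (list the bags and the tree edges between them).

Treewidth 1.
One such decomposition:
Bags: B1 = {1, 7}  B2 = {1, 4}  B3 = {4, 6}  B4 = {1, 2}  B5 = {1, 5}  B6 = {3, 5}  B7 = {0, 4}
Tree: B1–B2, B2–B3, B1–B4, B1–B5, B5–B6, B2–B7

Each bag holds 2 vertices, so the decomposition has width 1, which upper-bounds the treewidth. G has an edge, so its treewidth is at least 1. The upper and lower bounds meet at 1, so that is the treewidth.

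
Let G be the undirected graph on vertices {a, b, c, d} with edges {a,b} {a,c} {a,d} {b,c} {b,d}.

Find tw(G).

2

A width-2 tree decomposition is:
Bags: B1 = {a, b, c}  B2 = {a, b, d}
Tree: B1–B2
The largest bag has 3 vertices, giving width 2; this decomposition certifies tw(G) ≤ 2. For the lower bound, the 3 vertices {a, b, d} are pairwise adjacent, and any tree decomposition puts a clique entirely inside one bag — forcing width ≥ 2. Combining the bounds, tw(G) = 2.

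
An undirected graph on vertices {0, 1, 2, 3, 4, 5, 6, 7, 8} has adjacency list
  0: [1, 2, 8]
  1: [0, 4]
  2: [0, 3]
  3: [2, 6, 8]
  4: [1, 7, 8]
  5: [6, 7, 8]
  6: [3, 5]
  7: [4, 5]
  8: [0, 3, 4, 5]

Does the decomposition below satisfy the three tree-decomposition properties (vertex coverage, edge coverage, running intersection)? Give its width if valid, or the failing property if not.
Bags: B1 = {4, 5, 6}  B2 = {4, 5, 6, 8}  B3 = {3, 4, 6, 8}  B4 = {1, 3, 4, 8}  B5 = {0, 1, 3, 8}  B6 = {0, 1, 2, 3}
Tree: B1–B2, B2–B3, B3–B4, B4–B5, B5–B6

A tree decomposition must satisfy three properties: every vertex lies in some bag; for every edge, both endpoints lie together in some bag; and for every vertex, the bags containing it form a connected subtree. Here vertex 7 appears in no bag, so the decomposition is invalid.

No — vertex 7 appears in no bag.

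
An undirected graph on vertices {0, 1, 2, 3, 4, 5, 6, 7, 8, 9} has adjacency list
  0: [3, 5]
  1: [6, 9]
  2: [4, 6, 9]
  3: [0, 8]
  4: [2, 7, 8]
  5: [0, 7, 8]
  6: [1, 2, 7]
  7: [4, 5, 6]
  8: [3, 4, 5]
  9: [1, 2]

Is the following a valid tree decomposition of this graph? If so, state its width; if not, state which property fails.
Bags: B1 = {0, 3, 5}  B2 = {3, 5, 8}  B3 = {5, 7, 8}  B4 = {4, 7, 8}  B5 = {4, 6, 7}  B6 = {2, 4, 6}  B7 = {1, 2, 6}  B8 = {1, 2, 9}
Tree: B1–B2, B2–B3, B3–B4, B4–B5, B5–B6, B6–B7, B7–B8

Yes; width 2.

Vertex coverage: the bags together contain {0, 1, 2, 3, 4, 5, 6, 7, 8, 9}, the full vertex set. Edge coverage: each edge of G has both endpoints in at least one bag. Running intersection: for every vertex, the bags containing it form a connected subtree. All three properties hold, so this is a valid tree decomposition of width max|bag| − 1 = 2, and hence tw(G) ≤ 2.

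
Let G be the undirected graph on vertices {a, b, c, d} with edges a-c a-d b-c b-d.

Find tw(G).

2

A width-2 tree decomposition is:
Bags: B1 = {a, c, d}  B2 = {b, c, d}
Tree: B1–B2
Each bag holds 3 vertices, so the decomposition has width 2, which upper-bounds the treewidth. The edges c–a–d–b–c form a cycle, so G is not a tree and its treewidth is at least 2. Therefore the treewidth is 2.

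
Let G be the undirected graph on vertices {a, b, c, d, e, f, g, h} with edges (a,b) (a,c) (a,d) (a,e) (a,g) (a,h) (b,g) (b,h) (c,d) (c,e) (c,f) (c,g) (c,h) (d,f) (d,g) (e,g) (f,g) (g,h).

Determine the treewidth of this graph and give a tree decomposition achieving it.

Each bag holds 4 vertices, so the decomposition has width 3, which upper-bounds the treewidth. On the other hand G contains the 4-clique {a, c, d, g}. A clique must lie in a single bag of any decomposition, so no decomposition can have width below 3. Combining the bounds, tw(G) = 3.

Treewidth 3.
One such decomposition:
Bags: B1 = {a, c, d, g}  B2 = {c, d, f, g}  B3 = {a, c, g, h}  B4 = {a, b, g, h}  B5 = {a, c, e, g}
Tree: B1–B2, B1–B3, B3–B4, B3–B5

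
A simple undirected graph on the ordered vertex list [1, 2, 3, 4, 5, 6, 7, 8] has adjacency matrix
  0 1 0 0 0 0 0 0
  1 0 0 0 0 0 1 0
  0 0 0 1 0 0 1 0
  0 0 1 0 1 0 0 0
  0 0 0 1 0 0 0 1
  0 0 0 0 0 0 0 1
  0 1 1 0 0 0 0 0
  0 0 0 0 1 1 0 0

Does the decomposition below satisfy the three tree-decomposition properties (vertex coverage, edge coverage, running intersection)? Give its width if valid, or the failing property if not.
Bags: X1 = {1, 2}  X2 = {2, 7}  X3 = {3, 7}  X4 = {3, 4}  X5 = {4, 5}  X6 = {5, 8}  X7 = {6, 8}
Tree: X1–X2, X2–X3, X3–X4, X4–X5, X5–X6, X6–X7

Yes; width 1.

Vertex coverage: the bags together contain {1, 2, 3, 4, 5, 6, 7, 8}, the full vertex set. Edge coverage: each edge of G has both endpoints in at least one bag. Running intersection: for every vertex, the bags containing it form a connected subtree. All three properties hold, so this is a valid tree decomposition of width max|bag| − 1 = 1, and hence tw(G) ≤ 1.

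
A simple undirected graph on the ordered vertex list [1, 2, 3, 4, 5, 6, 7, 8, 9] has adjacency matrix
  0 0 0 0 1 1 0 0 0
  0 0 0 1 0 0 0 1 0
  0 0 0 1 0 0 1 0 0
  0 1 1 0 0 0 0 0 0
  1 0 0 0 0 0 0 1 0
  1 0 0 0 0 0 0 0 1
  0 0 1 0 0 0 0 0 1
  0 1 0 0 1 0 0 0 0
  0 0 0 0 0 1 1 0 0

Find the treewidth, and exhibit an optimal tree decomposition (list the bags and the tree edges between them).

Treewidth 2.
One optimal decomposition is:
Bags: B1 = {1, 5, 6}  B2 = {5, 6, 8}  B3 = {2, 6, 8}  B4 = {2, 4, 6}  B5 = {3, 4, 6}  B6 = {3, 6, 7}  B7 = {6, 7, 9}
Tree: B1–B2, B2–B3, B3–B4, B4–B5, B5–B6, B6–B7

Every bag has size at most 3, so the width is 3 − 1 = 2 and tw(G) ≤ 2. For the lower bound, G contains the cycle 6–1–5–8–2–4–3–7–9–6, so G is not a forest; only forests have treewidth ≤ 1, hence tw(G) ≥ 2. The upper and lower bounds meet at 2, so that is the treewidth.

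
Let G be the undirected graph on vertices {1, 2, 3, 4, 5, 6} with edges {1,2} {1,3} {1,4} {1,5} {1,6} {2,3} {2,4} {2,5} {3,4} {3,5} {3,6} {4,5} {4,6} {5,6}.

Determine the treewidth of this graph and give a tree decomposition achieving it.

Treewidth 4.
One optimal decomposition is:
Bags: B1 = {1, 3, 4, 5, 6}  B2 = {1, 2, 3, 4, 5}
Tree: B1–B2

Every bag has size at most 5, so the width is 5 − 1 = 4 and tw(G) ≤ 4. On the other hand G contains the 5-clique {1, 2, 3, 4, 5}. A clique must lie in a single bag of any decomposition, so no decomposition can have width below 4. The upper and lower bounds meet at 4, so that is the treewidth.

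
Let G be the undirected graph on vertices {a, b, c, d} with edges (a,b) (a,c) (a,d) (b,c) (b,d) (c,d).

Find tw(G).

3

A width-3 tree decomposition is:
Bags: B1 = {a, b, c, d}
Tree: (single bag)
A single bag containing all 4 vertices is trivially a valid decomposition of width 3. Conversely, {a, b, c, d} is a clique of size 4, and the vertices of any clique must share a bag in every tree decomposition; so some bag has ≥ 4 vertices and tw(G) ≥ 3. Hence tw(G) = 3 exactly.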